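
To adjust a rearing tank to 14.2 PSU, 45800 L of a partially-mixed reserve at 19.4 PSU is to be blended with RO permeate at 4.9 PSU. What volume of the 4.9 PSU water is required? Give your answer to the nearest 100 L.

25600 L

Salt balance: 45,800×19.4 + V×4.9 = (45,800+V)×14.2
888,520 + 4.9V = 650,360 + 14.2V
238,160 = 9.3V
V = 25,608.6 L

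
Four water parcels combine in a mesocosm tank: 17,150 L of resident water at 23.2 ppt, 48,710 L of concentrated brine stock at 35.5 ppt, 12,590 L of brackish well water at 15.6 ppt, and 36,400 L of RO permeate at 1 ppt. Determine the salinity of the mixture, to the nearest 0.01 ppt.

Weighted by volume,
salt = 17,150×23.2 + 48,710×35.5 + 12,590×15.6 + 36,400×1 = 397,880 + 1,729,205 + 196,404 + 36,400 = 2,359,889
volume = 17,150 + 48,710 + 12,590 + 36,400 = 114,850 L
S = 2,359,889 / 114,850 = 20.5476 ppt

20.55 ppt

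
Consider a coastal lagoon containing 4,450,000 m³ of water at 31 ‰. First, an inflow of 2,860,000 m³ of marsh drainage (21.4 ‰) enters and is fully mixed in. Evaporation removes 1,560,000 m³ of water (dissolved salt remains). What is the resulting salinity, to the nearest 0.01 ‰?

34.64 ‰

After mixing: salt = 4,450,000×31 + 2,860,000×21.4 = 199,154,000; volume = 7,310,000 m³
After evaporation: salt unchanged = 199,154,000; volume = 7,310,000 − 1,560,000 = 5,750,000 m³
S = 199,154,000 / 5,750,000 = 34.6355 ‰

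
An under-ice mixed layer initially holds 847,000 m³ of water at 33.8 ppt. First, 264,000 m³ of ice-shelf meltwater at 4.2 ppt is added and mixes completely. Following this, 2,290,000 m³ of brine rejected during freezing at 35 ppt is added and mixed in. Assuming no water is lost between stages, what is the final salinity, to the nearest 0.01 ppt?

32.31 ppt

Total salt / total volume:
Initial salt = 847,000×33.8 = 28,628,600
After stage 1: salt = 28,628,600 + 264,000×4.2 = 29,737,400; volume = 1,111,000 m³; S = 26.766 ppt
After stage 2: salt = 29,737,400 + 2,290,000×35 = 109,887,400; volume = 3,401,000 m³
S = 109,887,400 / 3,401,000 = 32.3103 ppt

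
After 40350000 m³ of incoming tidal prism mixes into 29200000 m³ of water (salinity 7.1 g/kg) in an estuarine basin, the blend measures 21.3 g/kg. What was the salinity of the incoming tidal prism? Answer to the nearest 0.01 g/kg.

31.58 g/kg

Salt balance: 29,200,000×7.1 + 40,350,000×S = 69,550,000×21.3
207,320,000 + 40,350,000·S = 1,481,415,000
S = (1,481,415,000 − 207,320,000) / 40,350,000 = 31.5761 g/kg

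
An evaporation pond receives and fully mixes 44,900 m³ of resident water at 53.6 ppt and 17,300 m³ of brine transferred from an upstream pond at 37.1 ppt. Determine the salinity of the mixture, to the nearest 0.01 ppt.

49.01 ppt

Mass of salt is conserved:
salt = 44,900×53.6 + 17,300×37.1 = 2,406,640 + 641,830 = 3,048,470
volume = 44,900 + 17,300 = 62,200 m³
S = 3,048,470 / 62,200 = 49.0108 ppt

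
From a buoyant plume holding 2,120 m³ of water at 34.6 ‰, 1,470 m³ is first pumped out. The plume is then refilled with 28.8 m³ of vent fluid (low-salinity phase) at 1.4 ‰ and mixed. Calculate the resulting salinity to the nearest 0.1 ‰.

Remaining after removal: 650 m³ at 34.6 ‰ (salt = 22,490)
After addition: salt = 22,490 + 28.8×1.4 = 22,530.32; volume = 678.8 m³
S = 22,530.32 / 678.8 = 33.1914 ‰

33.2 ‰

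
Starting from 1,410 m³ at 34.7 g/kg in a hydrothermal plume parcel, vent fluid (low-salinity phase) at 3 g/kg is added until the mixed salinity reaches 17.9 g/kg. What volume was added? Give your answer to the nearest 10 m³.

1590 m³

Salt balance: 1,410×34.7 + V×3 = (1,410+V)×17.9
48,927 + 3V = 25,239 + 17.9V
23,688 = 14.9V
V = 1,589.8 m³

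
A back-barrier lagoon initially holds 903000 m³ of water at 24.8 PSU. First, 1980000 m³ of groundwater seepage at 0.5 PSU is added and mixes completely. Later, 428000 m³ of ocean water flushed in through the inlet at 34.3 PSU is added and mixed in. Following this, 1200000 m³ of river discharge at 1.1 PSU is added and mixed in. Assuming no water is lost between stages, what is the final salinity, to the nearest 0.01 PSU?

Salt balance:
Initial salt = 903,000×24.8 = 22,394,400
After stage 1: salt = 22,394,400 + 1,980,000×0.5 = 23,384,400; volume = 2,883,000 m³; S = 8.111 PSU
After stage 2: salt = 23,384,400 + 428,000×34.3 = 38,064,800; volume = 3,311,000 m³; S = 11.496 PSU
After stage 3: salt = 38,064,800 + 1,200,000×1.1 = 39,384,800; volume = 4,511,000 m³
S = 39,384,800 / 4,511,000 = 8.7308 PSU

8.73 PSU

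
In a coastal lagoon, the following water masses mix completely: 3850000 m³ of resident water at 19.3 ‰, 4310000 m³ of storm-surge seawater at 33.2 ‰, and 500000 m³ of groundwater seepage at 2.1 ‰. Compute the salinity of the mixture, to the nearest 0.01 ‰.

25.22 ‰

By conservation of dissolved salt,
salt = 3,850,000×19.3 + 4,310,000×33.2 + 500,000×2.1 = 74,305,000 + 143,092,000 + 1,050,000 = 218,447,000
volume = 3,850,000 + 4,310,000 + 500,000 = 8,660,000 m³
S = 218,447,000 / 8,660,000 = 25.2248 ‰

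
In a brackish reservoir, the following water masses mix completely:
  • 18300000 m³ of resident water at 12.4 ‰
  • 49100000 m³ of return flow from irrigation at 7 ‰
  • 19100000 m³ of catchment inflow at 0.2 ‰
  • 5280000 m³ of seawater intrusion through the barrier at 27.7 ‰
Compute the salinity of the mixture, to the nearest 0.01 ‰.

7.85 ‰

Salt balance:
salt = 18,300,000×12.4 + 49,100,000×7 + 19,100,000×0.2 + 5,280,000×27.7 = 226,920,000 + 343,700,000 + 3,820,000 + 146,256,000 = 720,696,000
volume = 18,300,000 + 49,100,000 + 19,100,000 + 5,280,000 = 91,780,000 m³
S = 720,696,000 / 91,780,000 = 7.8524 ‰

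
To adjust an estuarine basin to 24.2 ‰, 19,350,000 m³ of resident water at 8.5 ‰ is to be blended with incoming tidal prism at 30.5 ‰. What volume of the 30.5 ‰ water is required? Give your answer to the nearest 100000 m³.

Salt balance: 19,350,000×8.5 + V×30.5 = (19,350,000+V)×24.2
164,475,000 + 30.5V = 468,270,000 + 24.2V
303,795,000 = 6.3V
V = 48,221,428.57 m³

48200000 m³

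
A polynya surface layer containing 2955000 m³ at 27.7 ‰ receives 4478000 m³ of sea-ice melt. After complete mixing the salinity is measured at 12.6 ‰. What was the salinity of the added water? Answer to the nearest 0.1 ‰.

2.6 ‰

Salt balance: 2,955,000×27.7 + 4,478,000×S = 7,433,000×12.6
81,853,500 + 4,478,000·S = 93,655,800
S = (93,655,800 − 81,853,500) / 4,478,000 = 2.6356 ‰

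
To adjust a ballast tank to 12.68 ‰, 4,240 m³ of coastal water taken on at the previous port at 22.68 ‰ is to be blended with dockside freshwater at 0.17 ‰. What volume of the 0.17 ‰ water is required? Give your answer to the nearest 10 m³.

3390 m³

Salt balance: 4,240×22.68 + V×0.17 = (4,240+V)×12.68
96,163.2 + 0.17V = 53,763.2 + 12.68V
42,400 = 12.51V
V = 3,389.29 m³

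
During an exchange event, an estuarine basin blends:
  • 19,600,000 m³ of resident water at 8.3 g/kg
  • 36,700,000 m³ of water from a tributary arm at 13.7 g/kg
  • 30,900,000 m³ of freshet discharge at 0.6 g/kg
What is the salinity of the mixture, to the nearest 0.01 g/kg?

Total salt / total volume:
salt = 19,600,000×8.3 + 36,700,000×13.7 + 30,900,000×0.6 = 162,680,000 + 502,790,000 + 18,540,000 = 684,010,000
volume = 19,600,000 + 36,700,000 + 30,900,000 = 87,200,000 m³
S = 684,010,000 / 87,200,000 = 7.8442 g/kg

7.84 g/kg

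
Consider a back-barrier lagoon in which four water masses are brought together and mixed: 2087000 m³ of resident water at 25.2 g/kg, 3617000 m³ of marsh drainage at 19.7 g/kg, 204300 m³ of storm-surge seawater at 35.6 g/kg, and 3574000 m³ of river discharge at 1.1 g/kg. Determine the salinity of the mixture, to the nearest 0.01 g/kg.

Total salt / total volume:
salt = 2,087,000×25.2 + 3,617,000×19.7 + 204,300×35.6 + 3,574,000×1.1 = 52,592,400 + 71,254,900 + 7,273,080 + 3,931,400 = 135,051,780
volume = 2,087,000 + 3,617,000 + 204,300 + 3,574,000 = 9,482,300 m³
S = 135,051,780 / 9,482,300 = 14.2425 g/kg

14.24 g/kg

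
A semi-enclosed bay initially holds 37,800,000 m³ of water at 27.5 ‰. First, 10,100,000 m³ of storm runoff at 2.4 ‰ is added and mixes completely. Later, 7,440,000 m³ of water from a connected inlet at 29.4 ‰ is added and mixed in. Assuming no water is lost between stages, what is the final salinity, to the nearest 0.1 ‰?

Total salt / total volume:
Initial salt = 37,800,000×27.5 = 1,039,500,000
After stage 1: salt = 1,039,500,000 + 10,100,000×2.4 = 1,063,740,000; volume = 47,900,000 m³; S = 22.208 ‰
After stage 2: salt = 1,063,740,000 + 7,440,000×29.4 = 1,282,476,000; volume = 55,340,000 m³
S = 1,282,476,000 / 55,340,000 = 23.1745 ‰

23.2 ‰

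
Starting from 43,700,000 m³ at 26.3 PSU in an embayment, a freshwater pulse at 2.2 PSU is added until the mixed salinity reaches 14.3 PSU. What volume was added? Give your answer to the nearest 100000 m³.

Salt balance: 43,700,000×26.3 + V×2.2 = (43,700,000+V)×14.3
1,149,310,000 + 2.2V = 624,910,000 + 14.3V
524,400,000 = 12.1V
V = 43,338,842.98 m³

43300000 m³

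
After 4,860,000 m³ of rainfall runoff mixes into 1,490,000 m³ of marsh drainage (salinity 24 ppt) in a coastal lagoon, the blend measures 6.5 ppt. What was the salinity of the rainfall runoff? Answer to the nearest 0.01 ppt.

Salt balance: 1,490,000×24 + 4,860,000×S = 6,350,000×6.5
35,760,000 + 4,860,000·S = 41,275,000
S = (41,275,000 − 35,760,000) / 4,860,000 = 1.1348 ppt

1.13 ppt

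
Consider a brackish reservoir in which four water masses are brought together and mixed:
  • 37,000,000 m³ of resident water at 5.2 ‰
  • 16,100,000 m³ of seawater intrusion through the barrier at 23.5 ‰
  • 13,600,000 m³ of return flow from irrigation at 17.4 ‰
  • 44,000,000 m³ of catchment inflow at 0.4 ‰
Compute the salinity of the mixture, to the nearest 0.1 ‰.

Conserving salt mass:
salt = 37,000,000×5.2 + 16,100,000×23.5 + 13,600,000×17.4 + 44,000,000×0.4 = 192,400,000 + 378,350,000 + 236,640,000 + 17,600,000 = 824,990,000
volume = 37,000,000 + 16,100,000 + 13,600,000 + 44,000,000 = 110,700,000 m³
S = 824,990,000 / 110,700,000 = 7.452 ‰

7.5 ‰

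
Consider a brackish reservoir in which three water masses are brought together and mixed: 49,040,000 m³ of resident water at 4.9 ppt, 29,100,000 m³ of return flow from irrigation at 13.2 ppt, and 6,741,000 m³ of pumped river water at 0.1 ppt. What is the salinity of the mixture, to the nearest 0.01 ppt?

7.36 ppt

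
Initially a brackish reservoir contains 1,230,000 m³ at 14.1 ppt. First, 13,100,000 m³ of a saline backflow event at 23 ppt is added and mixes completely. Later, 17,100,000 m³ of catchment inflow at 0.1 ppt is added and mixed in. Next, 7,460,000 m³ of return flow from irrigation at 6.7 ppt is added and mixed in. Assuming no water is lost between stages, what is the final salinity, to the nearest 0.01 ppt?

9.52 ppt

Mass of salt is conserved:
Initial salt = 1,230,000×14.1 = 17,343,000
After stage 1: salt = 17,343,000 + 13,100,000×23 = 318,643,000; volume = 14,330,000 m³; S = 22.236 ppt
After stage 2: salt = 318,643,000 + 17,100,000×0.1 = 320,353,000; volume = 31,430,000 m³; S = 10.193 ppt
After stage 3: salt = 320,353,000 + 7,460,000×6.7 = 370,335,000; volume = 38,890,000 m³
S = 370,335,000 / 38,890,000 = 9.5226 ppt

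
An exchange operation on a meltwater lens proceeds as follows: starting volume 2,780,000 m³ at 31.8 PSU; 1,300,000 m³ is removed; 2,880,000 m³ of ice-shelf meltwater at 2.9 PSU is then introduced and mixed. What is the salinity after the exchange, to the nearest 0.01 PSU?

12.71 PSU

Remaining after removal: 1,480,000 m³ at 31.8 PSU (salt = 47,064,000)
After addition: salt = 47,064,000 + 2,880,000×2.9 = 55,416,000; volume = 4,360,000 m³
S = 55,416,000 / 4,360,000 = 12.7101 PSU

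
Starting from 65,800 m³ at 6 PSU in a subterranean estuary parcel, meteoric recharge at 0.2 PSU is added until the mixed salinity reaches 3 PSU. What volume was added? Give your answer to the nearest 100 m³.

70500 m³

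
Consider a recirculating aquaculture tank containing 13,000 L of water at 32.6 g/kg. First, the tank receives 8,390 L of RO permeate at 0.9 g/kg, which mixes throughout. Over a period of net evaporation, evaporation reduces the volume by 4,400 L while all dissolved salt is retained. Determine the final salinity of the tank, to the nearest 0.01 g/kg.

After mixing: salt = 13,000×32.6 + 8,390×0.9 = 431,351; volume = 21,390 L
After evaporation: salt unchanged = 431,351; volume = 21,390 − 4,400 = 16,990 L
S = 431,351 / 16,990 = 25.3885 g/kg

25.39 g/kg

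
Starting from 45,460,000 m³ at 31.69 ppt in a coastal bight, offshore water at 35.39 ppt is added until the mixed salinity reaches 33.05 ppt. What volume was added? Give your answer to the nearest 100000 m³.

Salt balance: 45,460,000×31.69 + V×35.39 = (45,460,000+V)×33.05
1,440,627,400 + 35.39V = 1,502,453,000 + 33.05V
61,825,600 = 2.34V
V = 26,421,196.58 m³

26400000 m³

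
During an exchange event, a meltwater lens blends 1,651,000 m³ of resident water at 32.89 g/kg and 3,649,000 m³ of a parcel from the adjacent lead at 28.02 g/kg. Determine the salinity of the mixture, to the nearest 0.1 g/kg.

Salt balance:
salt = 1,651,000×32.89 + 3,649,000×28.02 = 54,301,390 + 102,244,980 = 156,546,370
volume = 1,651,000 + 3,649,000 = 5,300,000 m³
S = 156,546,370 / 5,300,000 = 29.537 g/kg

29.5 g/kg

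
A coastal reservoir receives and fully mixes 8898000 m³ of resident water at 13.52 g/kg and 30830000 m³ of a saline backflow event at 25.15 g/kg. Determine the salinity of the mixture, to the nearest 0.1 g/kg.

Total salt / total volume:
salt = 8,898,000×13.52 + 30,830,000×25.15 = 120,300,960 + 775,374,500 = 895,675,460
volume = 8,898,000 + 30,830,000 = 39,728,000 m³
S = 895,675,460 / 39,728,000 = 22.545 g/kg

22.5 g/kg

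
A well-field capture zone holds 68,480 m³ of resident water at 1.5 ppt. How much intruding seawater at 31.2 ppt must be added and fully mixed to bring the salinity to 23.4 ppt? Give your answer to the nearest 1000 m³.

192000 m³

Salt balance: 68,480×1.5 + V×31.2 = (68,480+V)×23.4
102,720 + 31.2V = 1,602,432 + 23.4V
1,499,712 = 7.8V
V = 192,270.77 m³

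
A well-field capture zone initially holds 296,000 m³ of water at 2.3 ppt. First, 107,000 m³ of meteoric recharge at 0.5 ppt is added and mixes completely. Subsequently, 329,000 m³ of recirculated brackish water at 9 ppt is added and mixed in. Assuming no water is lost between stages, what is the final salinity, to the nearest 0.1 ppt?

By conservation of dissolved salt,
Initial salt = 296,000×2.3 = 680,800
After stage 1: salt = 680,800 + 107,000×0.5 = 734,300; volume = 403,000 m³; S = 1.822 ppt
After stage 2: salt = 734,300 + 329,000×9 = 3,695,300; volume = 732,000 m³
S = 3,695,300 / 732,000 = 5.0482 ppt

5.0 ppt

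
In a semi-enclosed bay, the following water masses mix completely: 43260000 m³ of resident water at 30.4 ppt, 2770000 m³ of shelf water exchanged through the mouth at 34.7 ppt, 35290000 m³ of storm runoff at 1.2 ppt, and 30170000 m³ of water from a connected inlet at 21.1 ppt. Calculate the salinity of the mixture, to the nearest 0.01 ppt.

18.75 ppt

By conservation of dissolved salt,
salt = 43,260,000×30.4 + 2,770,000×34.7 + 35,290,000×1.2 + 30,170,000×21.1 = 1,315,104,000 + 96,119,000 + 42,348,000 + 636,587,000 = 2,090,158,000
volume = 43,260,000 + 2,770,000 + 35,290,000 + 30,170,000 = 111,490,000 m³
S = 2,090,158,000 / 111,490,000 = 18.7475 ppt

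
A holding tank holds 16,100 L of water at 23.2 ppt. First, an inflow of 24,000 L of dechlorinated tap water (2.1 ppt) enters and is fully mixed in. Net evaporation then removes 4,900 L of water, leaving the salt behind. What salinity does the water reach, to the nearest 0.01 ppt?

12.04 ppt

After mixing: salt = 16,100×23.2 + 24,000×2.1 = 423,920; volume = 40,100 L
After evaporation: salt unchanged = 423,920; volume = 40,100 − 4,900 = 35,200 L
S = 423,920 / 35,200 = 12.0432 ppt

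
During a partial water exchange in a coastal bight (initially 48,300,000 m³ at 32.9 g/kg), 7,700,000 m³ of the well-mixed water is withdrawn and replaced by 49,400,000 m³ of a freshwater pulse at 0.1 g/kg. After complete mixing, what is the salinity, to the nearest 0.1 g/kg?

Remaining after removal: 40,600,000 m³ at 32.9 g/kg (salt = 1,335,740,000)
After addition: salt = 1,335,740,000 + 49,400,000×0.1 = 1,340,680,000; volume = 90,000,000 m³
S = 1,340,680,000 / 90,000,000 = 14.8964 g/kg

14.9 g/kg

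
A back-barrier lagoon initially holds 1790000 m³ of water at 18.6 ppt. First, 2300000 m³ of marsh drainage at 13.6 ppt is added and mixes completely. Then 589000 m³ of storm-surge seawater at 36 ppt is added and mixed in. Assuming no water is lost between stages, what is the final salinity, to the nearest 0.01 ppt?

18.33 ppt

Mass of salt is conserved:
Initial salt = 1,790,000×18.6 = 33,294,000
After stage 1: salt = 33,294,000 + 2,300,000×13.6 = 64,574,000; volume = 4,090,000 m³; S = 15.788 ppt
After stage 2: salt = 64,574,000 + 589,000×36 = 85,778,000; volume = 4,679,000 m³
S = 85,778,000 / 4,679,000 = 18.3325 ppt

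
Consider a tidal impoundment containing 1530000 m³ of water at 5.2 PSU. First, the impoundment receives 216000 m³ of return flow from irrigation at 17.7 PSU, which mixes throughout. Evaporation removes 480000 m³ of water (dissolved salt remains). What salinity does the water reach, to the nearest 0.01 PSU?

After mixing: salt = 1,530,000×5.2 + 216,000×17.7 = 11,779,200; volume = 1,746,000 m³
After evaporation: salt unchanged = 11,779,200; volume = 1,746,000 − 480,000 = 1,266,000 m³
S = 11,779,200 / 1,266,000 = 9.3043 PSU

9.30 PSU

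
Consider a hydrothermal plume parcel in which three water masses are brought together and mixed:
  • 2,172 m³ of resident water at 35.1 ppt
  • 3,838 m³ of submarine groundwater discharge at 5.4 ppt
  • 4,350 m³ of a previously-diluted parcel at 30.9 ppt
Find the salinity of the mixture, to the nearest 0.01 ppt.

22.33 ppt

By conservation of dissolved salt,
salt = 2,172×35.1 + 3,838×5.4 + 4,350×30.9 = 76,237.2 + 20,725.2 + 134,415 = 231,377.4
volume = 2,172 + 3,838 + 4,350 = 10,360 m³
S = 231,377.4 / 10,360 = 22.3337 ppt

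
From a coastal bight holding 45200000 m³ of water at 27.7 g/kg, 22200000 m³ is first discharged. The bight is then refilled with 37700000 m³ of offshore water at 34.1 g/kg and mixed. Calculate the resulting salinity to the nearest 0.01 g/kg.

Remaining after removal: 23,000,000 m³ at 27.7 g/kg (salt = 637,100,000)
After addition: salt = 637,100,000 + 37,700,000×34.1 = 1,922,670,000; volume = 60,700,000 m³
S = 1,922,670,000 / 60,700,000 = 31.675 g/kg

31.67 g/kg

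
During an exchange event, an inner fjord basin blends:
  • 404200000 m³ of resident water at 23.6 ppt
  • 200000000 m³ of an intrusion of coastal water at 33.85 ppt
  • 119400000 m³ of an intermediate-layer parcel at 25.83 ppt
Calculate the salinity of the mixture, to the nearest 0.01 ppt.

26.80 ppt

Weighted by volume,
salt = 404,200,000×23.6 + 200,000,000×33.85 + 119,400,000×25.83 = 9,539,120,000 + 6,770,000,000 + 3,084,102,000 = 19,393,222,000
volume = 404,200,000 + 200,000,000 + 119,400,000 = 723,600,000 m³
S = 19,393,222,000 / 723,600,000 = 26.801 ppt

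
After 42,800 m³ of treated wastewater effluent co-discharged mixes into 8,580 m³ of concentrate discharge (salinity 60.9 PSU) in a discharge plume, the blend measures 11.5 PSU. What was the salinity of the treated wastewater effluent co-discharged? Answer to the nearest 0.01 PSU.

1.60 PSU

Salt balance: 8,580×60.9 + 42,800×S = 51,380×11.5
522,522 + 42,800·S = 590,870
S = (590,870 − 522,522) / 42,800 = 1.5969 PSU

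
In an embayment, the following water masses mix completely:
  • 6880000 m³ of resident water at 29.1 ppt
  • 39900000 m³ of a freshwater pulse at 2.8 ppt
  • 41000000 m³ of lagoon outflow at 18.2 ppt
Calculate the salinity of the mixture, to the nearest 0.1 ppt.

12.1 ppt

Salt balance:
salt = 6,880,000×29.1 + 39,900,000×2.8 + 41,000,000×18.2 = 200,208,000 + 111,720,000 + 746,200,000 = 1,058,128,000
volume = 6,880,000 + 39,900,000 + 41,000,000 = 87,780,000 m³
S = 1,058,128,000 / 87,780,000 = 12.054 ppt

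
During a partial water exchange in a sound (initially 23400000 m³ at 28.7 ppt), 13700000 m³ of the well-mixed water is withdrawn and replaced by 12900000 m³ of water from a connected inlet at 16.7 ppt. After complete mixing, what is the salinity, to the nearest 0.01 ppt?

21.85 ppt

Remaining after removal: 9,700,000 m³ at 28.7 ppt (salt = 278,390,000)
After addition: salt = 278,390,000 + 12,900,000×16.7 = 493,820,000; volume = 22,600,000 m³
S = 493,820,000 / 22,600,000 = 21.8504 ppt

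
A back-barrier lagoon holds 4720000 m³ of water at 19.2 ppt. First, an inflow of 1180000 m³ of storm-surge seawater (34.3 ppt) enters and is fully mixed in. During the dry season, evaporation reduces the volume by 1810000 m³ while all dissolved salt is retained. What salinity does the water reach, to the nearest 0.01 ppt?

After mixing: salt = 4,720,000×19.2 + 1,180,000×34.3 = 131,098,000; volume = 5,900,000 m³
After evaporation: salt unchanged = 131,098,000; volume = 5,900,000 − 1,810,000 = 4,090,000 m³
S = 131,098,000 / 4,090,000 = 32.0533 ppt

32.05 ppt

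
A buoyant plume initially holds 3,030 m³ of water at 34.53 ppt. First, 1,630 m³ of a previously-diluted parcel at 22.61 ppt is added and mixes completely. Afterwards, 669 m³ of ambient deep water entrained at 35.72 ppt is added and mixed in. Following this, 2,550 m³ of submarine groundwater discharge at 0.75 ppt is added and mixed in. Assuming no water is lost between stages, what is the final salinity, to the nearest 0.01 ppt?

Mass of salt is conserved:
Initial salt = 3,030×34.53 = 104,625.9
After stage 1: salt = 104,625.9 + 1,630×22.61 = 141,480.2; volume = 4,660 m³; S = 30.361 ppt
After stage 2: salt = 141,480.2 + 669×35.72 = 165,376.88; volume = 5,329 m³; S = 31.033 ppt
After stage 3: salt = 165,376.88 + 2,550×0.75 = 167,289.38; volume = 7,879 m³
S = 167,289.38 / 7,879 = 21.2323 ppt

21.23 ppt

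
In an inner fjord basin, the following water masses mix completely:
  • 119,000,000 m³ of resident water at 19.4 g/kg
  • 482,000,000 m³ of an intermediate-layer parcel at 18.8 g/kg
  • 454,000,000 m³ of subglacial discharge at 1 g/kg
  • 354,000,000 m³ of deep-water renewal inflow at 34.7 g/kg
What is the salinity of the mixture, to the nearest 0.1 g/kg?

17.1 g/kg

By conservation of dissolved salt,
salt = 119,000,000×19.4 + 482,000,000×18.8 + 454,000,000×1 + 354,000,000×34.7 = 2,308,600,000 + 9,061,600,000 + 454,000,000 + 12,283,800,000 = 24,108,000,000
volume = 119,000,000 + 482,000,000 + 454,000,000 + 354,000,000 = 1,409,000,000 m³
S = 24,108,000,000 / 1,409,000,000 = 17.11 g/kg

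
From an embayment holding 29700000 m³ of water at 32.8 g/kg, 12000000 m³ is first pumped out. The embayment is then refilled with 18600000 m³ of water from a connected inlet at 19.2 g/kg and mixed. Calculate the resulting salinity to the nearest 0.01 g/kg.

25.83 g/kg

Remaining after removal: 17,700,000 m³ at 32.8 g/kg (salt = 580,560,000)
After addition: salt = 580,560,000 + 18,600,000×19.2 = 937,680,000; volume = 36,300,000 m³
S = 937,680,000 / 36,300,000 = 25.8314 g/kg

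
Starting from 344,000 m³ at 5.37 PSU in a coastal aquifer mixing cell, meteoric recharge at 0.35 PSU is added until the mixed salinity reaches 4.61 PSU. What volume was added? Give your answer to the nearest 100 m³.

61400 m³

Salt balance: 344,000×5.37 + V×0.35 = (344,000+V)×4.61
1,847,280 + 0.35V = 1,585,840 + 4.61V
261,440 = 4.26V
V = 61,370.89 m³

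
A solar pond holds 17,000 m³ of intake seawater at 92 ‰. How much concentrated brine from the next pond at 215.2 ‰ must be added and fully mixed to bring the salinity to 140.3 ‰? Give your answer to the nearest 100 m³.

Salt balance: 17,000×92 + V×215.2 = (17,000+V)×140.3
1,564,000 + 215.2V = 2,385,100 + 140.3V
821,100 = 74.9V
V = 10,962.62 m³

11000 m³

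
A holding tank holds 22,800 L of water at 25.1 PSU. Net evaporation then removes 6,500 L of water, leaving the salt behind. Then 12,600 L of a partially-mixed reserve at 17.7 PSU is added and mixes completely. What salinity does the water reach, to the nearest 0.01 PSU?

27.52 PSU

After evaporation: salt = 22,800×25.1 = 572,280; volume = 22,800 − 6,500 = 16,300 L
After mixing: salt = 572,280 + 12,600×17.7 = 795,300; volume = 16,300 + 12,600 = 28,900 L
S = 795,300 / 28,900 = 27.519 PSU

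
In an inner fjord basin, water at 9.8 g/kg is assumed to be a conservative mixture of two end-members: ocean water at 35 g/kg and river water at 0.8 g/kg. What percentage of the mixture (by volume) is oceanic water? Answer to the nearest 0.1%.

26.3%

Let g be the oceanic fraction. Salt balance per unit volume:
g×35 + (1−g)×0.8 = 9.8
g = (9.8 − 0.8) / (35 − 0.8) = 9/34.2 = 0.2632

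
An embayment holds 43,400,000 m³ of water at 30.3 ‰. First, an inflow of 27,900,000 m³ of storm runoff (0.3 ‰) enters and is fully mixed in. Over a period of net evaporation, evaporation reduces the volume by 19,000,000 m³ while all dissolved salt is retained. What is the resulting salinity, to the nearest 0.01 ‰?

25.30 ‰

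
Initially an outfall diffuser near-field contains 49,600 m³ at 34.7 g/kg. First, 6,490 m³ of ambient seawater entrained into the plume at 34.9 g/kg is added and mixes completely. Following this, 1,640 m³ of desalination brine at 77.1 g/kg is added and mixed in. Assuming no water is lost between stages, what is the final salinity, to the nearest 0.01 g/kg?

Weighted by volume,
Initial salt = 49,600×34.7 = 1,721,120
After stage 1: salt = 1,721,120 + 6,490×34.9 = 1,947,621; volume = 56,090 m³; S = 34.723 g/kg
After stage 2: salt = 1,947,621 + 1,640×77.1 = 2,074,065; volume = 57,730 m³
S = 2,074,065 / 57,730 = 35.927 g/kg

35.93 g/kg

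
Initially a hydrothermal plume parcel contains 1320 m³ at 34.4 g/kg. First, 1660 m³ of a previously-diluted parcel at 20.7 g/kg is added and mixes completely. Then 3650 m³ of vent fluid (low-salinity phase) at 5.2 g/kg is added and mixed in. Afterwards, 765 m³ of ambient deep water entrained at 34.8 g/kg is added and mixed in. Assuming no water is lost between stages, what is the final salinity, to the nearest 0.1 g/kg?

Salt balance:
Initial salt = 1,320×34.4 = 45,408
After stage 1: salt = 45,408 + 1,660×20.7 = 79,770; volume = 2,980 m³; S = 26.768 g/kg
After stage 2: salt = 79,770 + 3,650×5.2 = 98,750; volume = 6,630 m³; S = 14.894 g/kg
After stage 3: salt = 98,750 + 765×34.8 = 125,372; volume = 7,395 m³
S = 125,372 / 7,395 = 16.9536 g/kg

17.0 g/kg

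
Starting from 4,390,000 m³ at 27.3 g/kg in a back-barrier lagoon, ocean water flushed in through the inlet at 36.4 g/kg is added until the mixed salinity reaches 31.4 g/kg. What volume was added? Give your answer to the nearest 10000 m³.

3600000 m³

Salt balance: 4,390,000×27.3 + V×36.4 = (4,390,000+V)×31.4
119,847,000 + 36.4V = 137,846,000 + 31.4V
17,999,000 = 5V
V = 3,599,800 m³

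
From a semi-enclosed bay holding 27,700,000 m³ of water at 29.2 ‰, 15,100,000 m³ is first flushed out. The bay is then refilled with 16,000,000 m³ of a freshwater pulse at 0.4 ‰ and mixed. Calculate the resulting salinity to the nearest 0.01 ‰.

Remaining after removal: 12,600,000 m³ at 29.2 ‰ (salt = 367,920,000)
After addition: salt = 367,920,000 + 16,000,000×0.4 = 374,320,000; volume = 28,600,000 m³
S = 374,320,000 / 28,600,000 = 13.0881 ‰

13.09 ‰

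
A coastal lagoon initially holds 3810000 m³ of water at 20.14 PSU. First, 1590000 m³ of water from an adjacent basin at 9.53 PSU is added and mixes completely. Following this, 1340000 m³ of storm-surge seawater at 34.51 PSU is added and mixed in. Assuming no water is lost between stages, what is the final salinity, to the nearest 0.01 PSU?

20.49 PSU

Total salt / total volume:
Initial salt = 3,810,000×20.14 = 76,733,400
After stage 1: salt = 76,733,400 + 1,590,000×9.53 = 91,886,100; volume = 5,400,000 m³; S = 17.016 PSU
After stage 2: salt = 91,886,100 + 1,340,000×34.51 = 138,129,500; volume = 6,740,000 m³
S = 138,129,500 / 6,740,000 = 20.494 PSU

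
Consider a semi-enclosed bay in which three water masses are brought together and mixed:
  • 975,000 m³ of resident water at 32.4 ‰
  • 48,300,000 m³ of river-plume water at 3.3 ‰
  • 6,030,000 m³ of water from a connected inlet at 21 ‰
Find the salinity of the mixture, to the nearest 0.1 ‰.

Total salt / total volume:
salt = 975,000×32.4 + 48,300,000×3.3 + 6,030,000×21 = 31,590,000 + 159,390,000 + 126,630,000 = 317,610,000
volume = 975,000 + 48,300,000 + 6,030,000 = 55,305,000 m³
S = 317,610,000 / 55,305,000 = 5.743 ‰

5.7 ‰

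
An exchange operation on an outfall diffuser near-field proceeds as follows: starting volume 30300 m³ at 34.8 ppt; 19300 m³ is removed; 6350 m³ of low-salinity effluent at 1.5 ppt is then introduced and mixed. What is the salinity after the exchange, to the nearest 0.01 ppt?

22.61 ppt

Remaining after removal: 11,000 m³ at 34.8 ppt (salt = 382,800)
After addition: salt = 382,800 + 6,350×1.5 = 392,325; volume = 17,350 m³
S = 392,325 / 17,350 = 22.6124 ppt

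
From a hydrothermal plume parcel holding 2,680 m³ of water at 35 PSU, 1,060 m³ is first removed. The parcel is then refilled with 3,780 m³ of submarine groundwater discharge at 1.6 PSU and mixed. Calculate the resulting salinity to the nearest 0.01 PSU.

Remaining after removal: 1,620 m³ at 35 PSU (salt = 56,700)
After addition: salt = 56,700 + 3,780×1.6 = 62,748; volume = 5,400 m³
S = 62,748 / 5,400 = 11.62 PSU

11.62 PSU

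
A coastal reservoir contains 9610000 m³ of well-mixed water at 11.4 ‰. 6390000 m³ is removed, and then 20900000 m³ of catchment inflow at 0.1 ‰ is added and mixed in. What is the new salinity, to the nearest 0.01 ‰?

1.61 ‰

Remaining after removal: 3,220,000 m³ at 11.4 ‰ (salt = 36,708,000)
After addition: salt = 36,708,000 + 20,900,000×0.1 = 38,798,000; volume = 24,120,000 m³
S = 38,798,000 / 24,120,000 = 1.6085 ‰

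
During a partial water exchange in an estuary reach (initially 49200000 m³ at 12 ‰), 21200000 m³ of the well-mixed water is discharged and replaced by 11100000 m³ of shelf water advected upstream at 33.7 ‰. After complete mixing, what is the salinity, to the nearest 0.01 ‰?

18.16 ‰

Remaining after removal: 28,000,000 m³ at 12 ‰ (salt = 336,000,000)
After addition: salt = 336,000,000 + 11,100,000×33.7 = 710,070,000; volume = 39,100,000 m³
S = 710,070,000 / 39,100,000 = 18.1604 ‰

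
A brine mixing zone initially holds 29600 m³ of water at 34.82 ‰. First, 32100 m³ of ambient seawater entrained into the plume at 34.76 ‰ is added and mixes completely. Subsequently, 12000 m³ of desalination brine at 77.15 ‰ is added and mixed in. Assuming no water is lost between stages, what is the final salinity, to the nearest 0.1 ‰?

41.7 ‰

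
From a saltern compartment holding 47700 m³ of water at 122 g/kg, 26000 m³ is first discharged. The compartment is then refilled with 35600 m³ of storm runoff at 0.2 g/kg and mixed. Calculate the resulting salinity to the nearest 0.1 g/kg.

46.3 g/kg

Remaining after removal: 21,700 m³ at 122 g/kg (salt = 2,647,400)
After addition: salt = 2,647,400 + 35,600×0.2 = 2,654,520; volume = 57,300 m³
S = 2,654,520 / 57,300 = 46.3267 g/kg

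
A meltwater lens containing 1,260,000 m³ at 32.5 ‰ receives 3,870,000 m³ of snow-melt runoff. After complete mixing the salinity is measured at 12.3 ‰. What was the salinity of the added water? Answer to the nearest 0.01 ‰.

Salt balance: 1,260,000×32.5 + 3,870,000×S = 5,130,000×12.3
40,950,000 + 3,870,000·S = 63,099,000
S = (63,099,000 − 40,950,000) / 3,870,000 = 5.7233 ‰

5.72 ‰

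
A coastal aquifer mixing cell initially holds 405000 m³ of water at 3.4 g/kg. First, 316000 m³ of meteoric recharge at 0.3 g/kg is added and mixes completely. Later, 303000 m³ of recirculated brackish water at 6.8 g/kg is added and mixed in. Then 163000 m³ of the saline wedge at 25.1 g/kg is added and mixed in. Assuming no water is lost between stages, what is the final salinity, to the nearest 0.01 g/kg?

Salt balance:
Initial salt = 405,000×3.4 = 1,377,000
After stage 1: salt = 1,377,000 + 316,000×0.3 = 1,471,800; volume = 721,000 m³; S = 2.041 g/kg
After stage 2: salt = 1,471,800 + 303,000×6.8 = 3,532,200; volume = 1,024,000 m³; S = 3.449 g/kg
After stage 3: salt = 3,532,200 + 163,000×25.1 = 7,623,500; volume = 1,187,000 m³
S = 7,623,500 / 1,187,000 = 6.4225 g/kg

6.42 g/kg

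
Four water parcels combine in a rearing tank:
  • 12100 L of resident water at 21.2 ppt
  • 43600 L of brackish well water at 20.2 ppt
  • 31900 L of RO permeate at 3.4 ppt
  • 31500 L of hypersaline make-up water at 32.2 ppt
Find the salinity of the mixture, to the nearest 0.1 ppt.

Weighted by volume,
salt = 12,100×21.2 + 43,600×20.2 + 31,900×3.4 + 31,500×32.2 = 256,520 + 880,720 + 108,460 + 1,014,300 = 2,260,000
volume = 12,100 + 43,600 + 31,900 + 31,500 = 119,100 L
S = 2,260,000 / 119,100 = 18.976 ppt

19.0 ppt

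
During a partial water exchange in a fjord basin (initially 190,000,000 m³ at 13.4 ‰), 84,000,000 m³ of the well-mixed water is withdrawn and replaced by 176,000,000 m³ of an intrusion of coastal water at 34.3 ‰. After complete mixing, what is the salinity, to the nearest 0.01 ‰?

26.44 ‰

Remaining after removal: 106,000,000 m³ at 13.4 ‰ (salt = 1,420,400,000)
After addition: salt = 1,420,400,000 + 176,000,000×34.3 = 7,457,200,000; volume = 282,000,000 m³
S = 7,457,200,000 / 282,000,000 = 26.444 ‰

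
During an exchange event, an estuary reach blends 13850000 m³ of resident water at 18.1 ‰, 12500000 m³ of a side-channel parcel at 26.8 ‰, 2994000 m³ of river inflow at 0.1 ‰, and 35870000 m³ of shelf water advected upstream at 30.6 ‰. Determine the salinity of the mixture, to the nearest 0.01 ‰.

25.82 ‰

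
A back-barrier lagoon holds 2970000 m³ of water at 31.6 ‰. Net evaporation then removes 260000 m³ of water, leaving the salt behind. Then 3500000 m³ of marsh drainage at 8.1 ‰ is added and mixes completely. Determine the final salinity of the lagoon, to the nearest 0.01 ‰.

After evaporation: salt = 2,970,000×31.6 = 93,852,000; volume = 2,970,000 − 260,000 = 2,710,000 m³
After mixing: salt = 93,852,000 + 3,500,000×8.1 = 122,202,000; volume = 2,710,000 + 3,500,000 = 6,210,000 m³
S = 122,202,000 / 6,210,000 = 19.6783 ‰

19.68 ‰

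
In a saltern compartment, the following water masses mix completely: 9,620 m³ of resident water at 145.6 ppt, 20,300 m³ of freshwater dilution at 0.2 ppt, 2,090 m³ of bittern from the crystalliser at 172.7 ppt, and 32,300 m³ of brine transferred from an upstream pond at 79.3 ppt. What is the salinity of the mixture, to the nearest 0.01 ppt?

Mass of salt is conserved:
salt = 9,620×145.6 + 20,300×0.2 + 2,090×172.7 + 32,300×79.3 = 1,400,672 + 4,060 + 360,943 + 2,561,390 = 4,327,065
volume = 9,620 + 20,300 + 2,090 + 32,300 = 64,310 m³
S = 4,327,065 / 64,310 = 67.2845 ppt

67.28 ppt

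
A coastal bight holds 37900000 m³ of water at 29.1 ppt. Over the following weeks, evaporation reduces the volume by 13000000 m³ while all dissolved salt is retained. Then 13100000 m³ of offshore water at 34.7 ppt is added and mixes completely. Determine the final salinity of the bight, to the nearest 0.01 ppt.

After evaporation: salt = 37,900,000×29.1 = 1,102,890,000; volume = 37,900,000 − 13,000,000 = 24,900,000 m³
After mixing: salt = 1,102,890,000 + 13,100,000×34.7 = 1,557,460,000; volume = 24,900,000 + 13,100,000 = 38,000,000 m³
S = 1,557,460,000 / 38,000,000 = 40.9858 ppt

40.99 ppt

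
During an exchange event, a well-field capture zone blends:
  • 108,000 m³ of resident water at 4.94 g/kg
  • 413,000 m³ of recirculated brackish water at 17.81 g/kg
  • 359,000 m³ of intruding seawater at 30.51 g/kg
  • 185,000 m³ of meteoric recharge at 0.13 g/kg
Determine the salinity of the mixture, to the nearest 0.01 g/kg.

Mass of salt is conserved:
salt = 108,000×4.94 + 413,000×17.81 + 359,000×30.51 + 185,000×0.13 = 533,520 + 7,355,530 + 10,953,090 + 24,050 = 18,866,190
volume = 108,000 + 413,000 + 359,000 + 185,000 = 1,065,000 m³
S = 18,866,190 / 1,065,000 = 17.7147 g/kg

17.71 g/kg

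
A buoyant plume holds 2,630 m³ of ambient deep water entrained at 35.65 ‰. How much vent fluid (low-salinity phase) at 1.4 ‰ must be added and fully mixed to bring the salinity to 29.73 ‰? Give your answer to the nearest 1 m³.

Salt balance: 2,630×35.65 + V×1.4 = (2,630+V)×29.73
93,759.5 + 1.4V = 78,189.9 + 29.73V
15,569.6 = 28.33V
V = 549.58 m³

550 m³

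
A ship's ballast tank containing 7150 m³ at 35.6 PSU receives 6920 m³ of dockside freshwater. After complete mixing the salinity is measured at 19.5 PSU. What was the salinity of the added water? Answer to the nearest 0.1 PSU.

2.9 PSU

Salt balance: 7,150×35.6 + 6,920×S = 14,070×19.5
254,540 + 6,920·S = 274,365
S = (274,365 − 254,540) / 6,920 = 2.8649 PSU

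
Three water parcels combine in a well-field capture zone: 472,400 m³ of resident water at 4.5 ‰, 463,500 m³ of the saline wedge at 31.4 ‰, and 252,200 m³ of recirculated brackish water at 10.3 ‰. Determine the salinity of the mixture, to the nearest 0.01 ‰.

Total salt / total volume:
salt = 472,400×4.5 + 463,500×31.4 + 252,200×10.3 = 2,125,800 + 14,553,900 + 2,597,660 = 19,277,360
volume = 472,400 + 463,500 + 252,200 = 1,188,100 m³
S = 19,277,360 / 1,188,100 = 16.2254 ‰

16.23 ‰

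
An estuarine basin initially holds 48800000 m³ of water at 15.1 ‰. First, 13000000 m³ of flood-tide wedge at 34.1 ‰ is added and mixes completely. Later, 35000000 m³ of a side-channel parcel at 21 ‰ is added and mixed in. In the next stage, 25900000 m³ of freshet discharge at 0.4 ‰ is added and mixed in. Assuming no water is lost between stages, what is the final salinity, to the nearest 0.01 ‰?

Conserving salt mass:
Initial salt = 48,800,000×15.1 = 736,880,000
After stage 1: salt = 736,880,000 + 13,000,000×34.1 = 1,180,180,000; volume = 61,800,000 m³; S = 19.097 ‰
After stage 2: salt = 1,180,180,000 + 35,000,000×21 = 1,915,180,000; volume = 96,800,000 m³; S = 19.785 ‰
After stage 3: salt = 1,915,180,000 + 25,900,000×0.4 = 1,925,540,000; volume = 122,700,000 m³
S = 1,925,540,000 / 122,700,000 = 15.6931 ‰

15.69 ‰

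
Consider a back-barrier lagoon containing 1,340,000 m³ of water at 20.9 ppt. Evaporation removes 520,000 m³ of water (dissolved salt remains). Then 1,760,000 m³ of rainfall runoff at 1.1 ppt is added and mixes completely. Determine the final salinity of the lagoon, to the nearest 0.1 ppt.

11.6 ppt

After evaporation: salt = 1,340,000×20.9 = 28,006,000; volume = 1,340,000 − 520,000 = 820,000 m³
After mixing: salt = 28,006,000 + 1,760,000×1.1 = 29,942,000; volume = 820,000 + 1,760,000 = 2,580,000 m³
S = 29,942,000 / 2,580,000 = 11.6054 ppt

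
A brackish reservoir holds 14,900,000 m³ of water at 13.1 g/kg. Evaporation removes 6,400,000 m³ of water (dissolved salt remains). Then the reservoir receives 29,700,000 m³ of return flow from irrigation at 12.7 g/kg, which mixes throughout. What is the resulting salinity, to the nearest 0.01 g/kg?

14.98 g/kg

After evaporation: salt = 14,900,000×13.1 = 195,190,000; volume = 14,900,000 − 6,400,000 = 8,500,000 m³
After mixing: salt = 195,190,000 + 29,700,000×12.7 = 572,380,000; volume = 8,500,000 + 29,700,000 = 38,200,000 m³
S = 572,380,000 / 38,200,000 = 14.9838 g/kg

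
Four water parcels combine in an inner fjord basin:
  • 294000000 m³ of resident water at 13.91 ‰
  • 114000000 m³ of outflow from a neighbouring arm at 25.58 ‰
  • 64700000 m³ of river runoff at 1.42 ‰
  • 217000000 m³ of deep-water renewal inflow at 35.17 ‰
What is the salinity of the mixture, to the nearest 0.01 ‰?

21.36 ‰

Total salt / total volume:
salt = 294,000,000×13.91 + 114,000,000×25.58 + 64,700,000×1.42 + 217,000,000×35.17 = 4,089,540,000 + 2,916,120,000 + 91,874,000 + 7,631,890,000 = 14,729,424,000
volume = 294,000,000 + 114,000,000 + 64,700,000 + 217,000,000 = 689,700,000 m³
S = 14,729,424,000 / 689,700,000 = 21.3563 ‰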